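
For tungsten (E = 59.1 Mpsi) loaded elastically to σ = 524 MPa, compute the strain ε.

1.29×10⁻³

E = 59.1 Mpsi = 407.5 GPa = 407500 MPa.
ε = σ/E = 524 / 407500 = 1.29×10⁻³.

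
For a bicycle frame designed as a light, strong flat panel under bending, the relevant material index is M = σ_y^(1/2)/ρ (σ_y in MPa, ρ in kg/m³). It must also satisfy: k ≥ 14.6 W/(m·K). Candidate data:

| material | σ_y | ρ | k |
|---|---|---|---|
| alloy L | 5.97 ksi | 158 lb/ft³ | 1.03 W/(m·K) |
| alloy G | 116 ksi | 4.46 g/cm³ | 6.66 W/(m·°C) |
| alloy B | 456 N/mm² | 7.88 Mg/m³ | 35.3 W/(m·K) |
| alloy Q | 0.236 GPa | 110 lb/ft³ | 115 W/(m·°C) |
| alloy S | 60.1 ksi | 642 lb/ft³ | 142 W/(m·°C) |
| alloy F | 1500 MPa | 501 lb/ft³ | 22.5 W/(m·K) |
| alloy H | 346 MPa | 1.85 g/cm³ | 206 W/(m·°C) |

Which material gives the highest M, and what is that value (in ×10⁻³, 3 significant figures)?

alloy H, M = 10.1×10⁻³

Screen on constraints: k ≥ 14.6 W/(m·K). Survivors: alloy B, alloy Q, alloy S, alloy F, alloy H.
After converting to SI:
  alloy B: σ_y = 456.0 MPa, ρ = 7880 kg/m³
  alloy Q: σ_y = 236.0 MPa, ρ = 1762 kg/m³
  alloy S: σ_y = 414.4 MPa, ρ = 10280 kg/m³
  alloy F: σ_y = 1500 MPa, ρ = 8025 kg/m³
  alloy H: σ_y = 346.0 MPa, ρ = 1850 kg/m³
  alloy H: M = 10.1×10⁻³
  alloy Q: M = 8.72×10⁻³
  alloy F: M = 4.83×10⁻³
  alloy B: M = 2.71×10⁻³
  alloy S: M = 1.98×10⁻³
The maximum is for alloy H.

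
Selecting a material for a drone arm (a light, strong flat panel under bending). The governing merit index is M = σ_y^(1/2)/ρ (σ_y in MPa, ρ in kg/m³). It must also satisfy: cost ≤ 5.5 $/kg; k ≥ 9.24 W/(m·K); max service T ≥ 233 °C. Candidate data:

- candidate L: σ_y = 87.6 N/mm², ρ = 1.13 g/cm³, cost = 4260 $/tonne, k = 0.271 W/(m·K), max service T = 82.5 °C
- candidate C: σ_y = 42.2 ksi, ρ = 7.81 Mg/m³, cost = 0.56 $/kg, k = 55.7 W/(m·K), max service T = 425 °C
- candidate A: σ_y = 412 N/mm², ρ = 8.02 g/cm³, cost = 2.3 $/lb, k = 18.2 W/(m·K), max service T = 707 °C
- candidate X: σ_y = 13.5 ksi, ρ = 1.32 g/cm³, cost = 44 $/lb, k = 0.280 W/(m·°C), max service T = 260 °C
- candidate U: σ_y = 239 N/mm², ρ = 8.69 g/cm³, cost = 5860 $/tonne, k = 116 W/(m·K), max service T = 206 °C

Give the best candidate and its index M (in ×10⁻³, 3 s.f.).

Screen on constraints: cost ≤ 5.5 $/kg; k ≥ 9.24 W/(m·K); max service T ≥ 233 °C. Survivors: candidate C, candidate A.
After converting to SI:
  candidate C: σ_y = 291.0 MPa, ρ = 7810 kg/m³
  candidate A: σ_y = 412.0 MPa, ρ = 8020 kg/m³
  candidate A: M = 2.53×10⁻³
  candidate C: M = 2.18×10⁻³
Candidate A has the largest M.

candidate A, M = 2.53×10⁻³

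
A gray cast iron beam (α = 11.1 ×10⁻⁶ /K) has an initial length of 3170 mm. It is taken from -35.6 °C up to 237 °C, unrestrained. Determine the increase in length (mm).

ΔT = 237 − (-35.6) = 272.6 K.
ΔL = α·L₀·ΔT = 11.1×10⁻⁶ × 3170 mm × 272.6 K = 9.59 mm.

9.59 mm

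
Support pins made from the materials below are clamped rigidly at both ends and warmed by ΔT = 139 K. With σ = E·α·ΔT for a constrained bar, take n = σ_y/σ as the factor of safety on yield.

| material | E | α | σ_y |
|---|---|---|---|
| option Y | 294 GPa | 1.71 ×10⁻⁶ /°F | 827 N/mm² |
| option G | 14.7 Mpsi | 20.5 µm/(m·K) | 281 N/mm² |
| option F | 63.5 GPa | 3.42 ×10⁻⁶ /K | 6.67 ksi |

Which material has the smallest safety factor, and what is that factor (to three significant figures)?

option G, n = 0.973

Per material, after unit conversion:
  option Y: E = 294.0, α = 3.08, σ_y = 827.0 → σ = 126 MPa, n = 6.57
  option G: E = 101.4, α = 20.5, σ_y = 281.0 → σ = 289 MPa, n = 0.973
  option F: E = 63.50, α = 3.42, σ_y = 45.99 → σ = 30.2 MPa, n = 1.52
Smallest n: option G with n = 0.973.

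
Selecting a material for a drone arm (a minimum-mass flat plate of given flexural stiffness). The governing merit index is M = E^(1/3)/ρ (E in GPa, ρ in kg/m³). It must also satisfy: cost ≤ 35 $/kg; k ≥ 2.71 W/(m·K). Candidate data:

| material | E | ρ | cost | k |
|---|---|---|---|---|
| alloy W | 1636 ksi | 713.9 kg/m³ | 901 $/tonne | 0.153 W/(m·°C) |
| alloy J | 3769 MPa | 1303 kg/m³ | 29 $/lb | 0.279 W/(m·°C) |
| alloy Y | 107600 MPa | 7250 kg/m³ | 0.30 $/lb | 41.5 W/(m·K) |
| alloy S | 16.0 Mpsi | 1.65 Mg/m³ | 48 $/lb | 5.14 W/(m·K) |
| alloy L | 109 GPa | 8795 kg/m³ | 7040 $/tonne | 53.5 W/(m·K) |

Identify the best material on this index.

Screen on constraints: cost ≤ 35 $/kg; k ≥ 2.71 W/(m·K). Survivors: alloy Y, alloy L.
In SI units:
  alloy Y: E = 107.6 GPa, ρ = 7250 kg/m³
  alloy L: E = 109.0 GPa, ρ = 8795 kg/m³
  alloy Y: M = 0.656×10⁻³
  alloy L: M = 0.543×10⁻³
Highest index: alloy Y.

alloy Y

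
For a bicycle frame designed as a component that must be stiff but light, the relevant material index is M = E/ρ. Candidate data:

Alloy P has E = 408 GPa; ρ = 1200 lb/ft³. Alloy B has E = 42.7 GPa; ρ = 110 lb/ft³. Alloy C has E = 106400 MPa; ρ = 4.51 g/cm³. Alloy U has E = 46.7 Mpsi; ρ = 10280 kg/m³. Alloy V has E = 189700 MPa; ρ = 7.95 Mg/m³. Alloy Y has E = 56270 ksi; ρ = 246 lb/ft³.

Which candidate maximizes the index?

After converting to SI:
  alloy P: E = 408.0 GPa, ρ = 19220 kg/m³
  alloy B: E = 42.70 GPa, ρ = 1762 kg/m³
  alloy C: E = 106.4 GPa, ρ = 4510 kg/m³
  alloy U: E = 322.0 GPa, ρ = 10280 kg/m³
  alloy V: E = 189.7 GPa, ρ = 7950 kg/m³
  alloy Y: E = 388.0 GPa, ρ = 3941 kg/m³
  alloy Y: M = 98.5 MN·m/kg
  alloy U: M = 31.3 MN·m/kg
  alloy B: M = 24.2 MN·m/kg
  alloy V: M = 23.9 MN·m/kg
  alloy C: M = 23.6 MN·m/kg
  alloy P: M = 21.2 MN·m/kg
The maximum is for alloy Y.

alloy Y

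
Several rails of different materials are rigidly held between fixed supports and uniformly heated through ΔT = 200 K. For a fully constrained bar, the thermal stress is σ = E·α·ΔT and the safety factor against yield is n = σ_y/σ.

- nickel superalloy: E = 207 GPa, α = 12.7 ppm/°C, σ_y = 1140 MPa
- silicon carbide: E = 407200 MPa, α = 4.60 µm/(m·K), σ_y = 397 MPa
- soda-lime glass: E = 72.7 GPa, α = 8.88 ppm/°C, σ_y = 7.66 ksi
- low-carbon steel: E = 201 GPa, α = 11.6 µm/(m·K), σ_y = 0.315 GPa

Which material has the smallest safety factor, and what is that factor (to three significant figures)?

With everything in SI (GPa, ×10⁻⁶/K, MPa):
  nickel superalloy: E = 207.0, α = 12.7, σ_y = 1140 → σ = 526 MPa, n = 2.17
  silicon carbide: E = 407.2, α = 4.60, σ_y = 397.0 → σ = 375 MPa, n = 1.06
  soda-lime glass: E = 72.70, α = 8.88, σ_y = 52.81 → σ = 129 MPa, n = 0.409
  low-carbon steel: E = 201.0, α = 11.6, σ_y = 315.0 → σ = 466 MPa, n = 0.676
The minimum is soda-lime glass at n = 0.409.

soda-lime glass, n = 0.409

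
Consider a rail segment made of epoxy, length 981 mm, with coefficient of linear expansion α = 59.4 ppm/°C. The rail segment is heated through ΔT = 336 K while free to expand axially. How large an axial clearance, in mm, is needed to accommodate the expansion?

ΔL = α·L₀·ΔT = 59.4×10⁻⁶ × 981 mm × 336.0 K = 19.6 mm.

19.6 mm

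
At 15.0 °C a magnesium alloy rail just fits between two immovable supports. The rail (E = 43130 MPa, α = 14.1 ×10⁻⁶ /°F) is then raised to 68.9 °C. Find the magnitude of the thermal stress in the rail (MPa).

59.0 MPa

E = 43130 MPa = 43.13 GPa.
α = 14.1×10⁻⁶/°F × 9/5 = 25.4×10⁻⁶/K.
ΔT = 53.90 K. Constrained thermal stress σ = E·α·ΔT = 43.13×10³ MPa × 25.4×10⁻⁶ × 53.90 = 59.0 MPa (compressive).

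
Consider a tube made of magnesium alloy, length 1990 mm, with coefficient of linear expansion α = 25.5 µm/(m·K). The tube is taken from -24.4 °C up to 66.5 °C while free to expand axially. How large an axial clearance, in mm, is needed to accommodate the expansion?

ΔT = 66.5 − (-24.4) = 90.90 K.
ΔL = α·L₀·ΔT = 25.5×10⁻⁶ × 1990 mm × 90.90 K = 4.61 mm.

4.61 mm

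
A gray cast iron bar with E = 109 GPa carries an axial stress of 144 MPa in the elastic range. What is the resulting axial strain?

ε = σ/E = 144 / 109000 = 1.32×10⁻³.

1.32×10⁻³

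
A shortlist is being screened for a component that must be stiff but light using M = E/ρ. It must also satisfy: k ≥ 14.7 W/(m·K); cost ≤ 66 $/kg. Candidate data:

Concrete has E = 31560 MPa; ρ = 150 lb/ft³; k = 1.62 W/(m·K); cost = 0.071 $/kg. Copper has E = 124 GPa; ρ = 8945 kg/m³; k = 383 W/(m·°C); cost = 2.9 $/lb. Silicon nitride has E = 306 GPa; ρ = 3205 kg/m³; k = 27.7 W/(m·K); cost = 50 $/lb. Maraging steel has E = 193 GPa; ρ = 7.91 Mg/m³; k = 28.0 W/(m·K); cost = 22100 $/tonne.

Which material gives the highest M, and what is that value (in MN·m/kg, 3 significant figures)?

maraging steel, M = 24.4 MN·m/kg

Screen on constraints: k ≥ 14.7 W/(m·K); cost ≤ 66 $/kg. Survivors: copper, maraging steel.
After converting to SI:
  copper: E = 124.0 GPa, ρ = 8945 kg/m³
  maraging steel: E = 193.0 GPa, ρ = 7910 kg/m³
  maraging steel: M = 24.4 MN·m/kg
  copper: M = 13.9 MN·m/kg
Highest index: maraging steel.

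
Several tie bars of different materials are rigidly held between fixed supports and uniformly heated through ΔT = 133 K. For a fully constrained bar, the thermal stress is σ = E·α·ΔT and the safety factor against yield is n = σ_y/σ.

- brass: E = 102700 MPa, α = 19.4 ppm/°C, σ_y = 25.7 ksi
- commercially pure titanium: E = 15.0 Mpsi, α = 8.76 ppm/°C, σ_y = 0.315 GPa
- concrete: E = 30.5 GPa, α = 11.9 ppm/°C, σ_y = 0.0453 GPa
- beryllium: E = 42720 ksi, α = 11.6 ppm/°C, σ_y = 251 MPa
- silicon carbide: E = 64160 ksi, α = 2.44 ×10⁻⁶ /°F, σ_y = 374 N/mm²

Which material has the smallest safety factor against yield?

Per material, after unit conversion:
  brass: E = 102.7, α = 19.4, σ_y = 177.2 → σ = 265 MPa, n = 0.669
  commercially pure titanium: E = 103.4, α = 8.76, σ_y = 315.0 → σ = 120 MPa, n = 2.61
  concrete: E = 30.50, α = 11.9, σ_y = 45.30 → σ = 48.3 MPa, n = 0.938
  beryllium: E = 294.5, α = 11.6, σ_y = 251.0 → σ = 454 MPa, n = 0.552
  silicon carbide: E = 442.4, α = 4.39, σ_y = 374.0 → σ = 258 MPa, n = 1.45
Smallest n: beryllium with n = 0.552.

beryllium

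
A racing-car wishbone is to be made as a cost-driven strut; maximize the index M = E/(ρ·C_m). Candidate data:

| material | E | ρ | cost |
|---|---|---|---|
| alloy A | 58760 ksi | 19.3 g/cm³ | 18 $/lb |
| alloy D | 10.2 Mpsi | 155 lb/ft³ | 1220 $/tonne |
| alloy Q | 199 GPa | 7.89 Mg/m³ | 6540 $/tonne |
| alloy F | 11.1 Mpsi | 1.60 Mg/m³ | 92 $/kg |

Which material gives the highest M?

alloy D

Normalizing units and computing the index:
  alloy A: E = 405.1 GPa, ρ = 19300 kg/m³, cost = 39.68 $/kg
  alloy D: E = 70.33 GPa, ρ = 2483 kg/m³, cost = 1.220 $/kg
  alloy Q: E = 199.0 GPa, ρ = 7890 kg/m³, cost = 6.540 $/kg
  alloy F: E = 76.53 GPa, ρ = 1600 kg/m³, cost = 92.00 $/kg
  alloy D: M = 23.2 MN·m per $
  alloy Q: M = 3.86 MN·m per $
  alloy A: M = 0.529 MN·m per $
  alloy F: M = 0.520 MN·m per $
Alloy D ranks first.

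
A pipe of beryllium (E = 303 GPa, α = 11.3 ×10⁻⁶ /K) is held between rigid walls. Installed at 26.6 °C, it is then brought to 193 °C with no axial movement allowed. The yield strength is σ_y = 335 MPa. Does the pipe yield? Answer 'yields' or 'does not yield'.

ΔT = 166.4 K. Constrained thermal stress σ = E·α·ΔT = 303.0×10³ MPa × 11.3×10⁻⁶ × 166.4 = 570 MPa (compressive).
Compare to σ_y = 335 MPa: σ ≥ σ_y, so it yields.

yields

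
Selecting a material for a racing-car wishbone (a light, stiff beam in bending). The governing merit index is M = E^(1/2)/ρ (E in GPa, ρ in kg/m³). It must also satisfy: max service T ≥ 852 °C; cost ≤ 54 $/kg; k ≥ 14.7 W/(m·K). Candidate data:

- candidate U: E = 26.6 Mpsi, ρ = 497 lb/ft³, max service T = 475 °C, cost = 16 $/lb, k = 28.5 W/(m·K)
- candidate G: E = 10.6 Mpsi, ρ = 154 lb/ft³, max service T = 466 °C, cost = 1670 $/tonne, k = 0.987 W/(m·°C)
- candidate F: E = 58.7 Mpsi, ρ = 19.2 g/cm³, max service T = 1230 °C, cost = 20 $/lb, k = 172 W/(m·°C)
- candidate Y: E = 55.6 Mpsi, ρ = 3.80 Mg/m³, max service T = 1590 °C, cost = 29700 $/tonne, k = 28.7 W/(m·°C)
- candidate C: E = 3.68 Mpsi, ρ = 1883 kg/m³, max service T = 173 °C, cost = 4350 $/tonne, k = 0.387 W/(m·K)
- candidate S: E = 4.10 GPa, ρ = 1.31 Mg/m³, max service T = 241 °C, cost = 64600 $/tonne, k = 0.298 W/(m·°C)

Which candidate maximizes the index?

Screen on constraints: max service T ≥ 852 °C; cost ≤ 54 $/kg; k ≥ 14.7 W/(m·K). Survivors: candidate F, candidate Y.
After converting to SI:
  candidate F: E = 404.7 GPa, ρ = 19200 kg/m³
  candidate Y: E = 383.3 GPa, ρ = 3800 kg/m³
  candidate Y: M = 5.15×10⁻³
  candidate F: M = 1.05×10⁻³
Candidate Y ranks first.

candidate Y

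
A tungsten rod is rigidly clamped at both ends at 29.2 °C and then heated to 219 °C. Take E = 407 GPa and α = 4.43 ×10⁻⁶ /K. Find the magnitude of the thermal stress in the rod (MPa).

342 MPa

ΔT = 189.8 K. Constrained thermal stress σ = E·α·ΔT = 407.0×10³ MPa × 4.43×10⁻⁶ × 189.8 = 342 MPa (compressive).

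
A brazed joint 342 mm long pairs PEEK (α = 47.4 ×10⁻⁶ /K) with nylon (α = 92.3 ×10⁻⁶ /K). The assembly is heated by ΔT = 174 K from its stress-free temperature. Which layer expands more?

α(PEEK) = 47.4×10⁻⁶/K vs α(nylon) = 92.3×10⁻⁶/K.
Higher α expands more for the same ΔT: nylon.

nylon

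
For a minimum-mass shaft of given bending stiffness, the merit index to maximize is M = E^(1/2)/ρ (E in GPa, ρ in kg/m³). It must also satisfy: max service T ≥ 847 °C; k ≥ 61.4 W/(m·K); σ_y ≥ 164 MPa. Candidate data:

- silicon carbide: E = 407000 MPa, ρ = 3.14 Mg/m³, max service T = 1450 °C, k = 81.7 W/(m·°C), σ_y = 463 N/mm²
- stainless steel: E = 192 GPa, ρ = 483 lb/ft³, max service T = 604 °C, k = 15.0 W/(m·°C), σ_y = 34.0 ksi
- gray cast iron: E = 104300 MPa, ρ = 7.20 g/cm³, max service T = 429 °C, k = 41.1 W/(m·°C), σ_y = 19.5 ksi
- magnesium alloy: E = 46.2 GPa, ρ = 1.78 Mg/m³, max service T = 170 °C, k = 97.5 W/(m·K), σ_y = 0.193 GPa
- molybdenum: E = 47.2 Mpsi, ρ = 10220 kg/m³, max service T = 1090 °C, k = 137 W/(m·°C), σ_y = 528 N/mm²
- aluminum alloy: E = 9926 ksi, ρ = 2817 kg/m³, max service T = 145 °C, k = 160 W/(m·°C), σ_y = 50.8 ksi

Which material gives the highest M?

silicon carbide

Screen on constraints: max service T ≥ 847 °C; k ≥ 61.4 W/(m·K); σ_y ≥ 164 MPa. Survivors: silicon carbide, molybdenum.
In SI units:
  silicon carbide: E = 407.0 GPa, ρ = 3140 kg/m³
  molybdenum: E = 325.4 GPa, ρ = 10220 kg/m³
  silicon carbide: M = 6.42×10⁻³
  molybdenum: M = 1.77×10⁻³
Silicon carbide has the largest M.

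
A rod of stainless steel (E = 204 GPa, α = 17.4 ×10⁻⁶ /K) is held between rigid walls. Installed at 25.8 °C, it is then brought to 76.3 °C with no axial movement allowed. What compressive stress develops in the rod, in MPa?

179 MPa

ΔT = 50.50 K. Constrained thermal stress σ = E·α·ΔT = 204.0×10³ MPa × 17.4×10⁻⁶ × 50.50 = 179 MPa (compressive).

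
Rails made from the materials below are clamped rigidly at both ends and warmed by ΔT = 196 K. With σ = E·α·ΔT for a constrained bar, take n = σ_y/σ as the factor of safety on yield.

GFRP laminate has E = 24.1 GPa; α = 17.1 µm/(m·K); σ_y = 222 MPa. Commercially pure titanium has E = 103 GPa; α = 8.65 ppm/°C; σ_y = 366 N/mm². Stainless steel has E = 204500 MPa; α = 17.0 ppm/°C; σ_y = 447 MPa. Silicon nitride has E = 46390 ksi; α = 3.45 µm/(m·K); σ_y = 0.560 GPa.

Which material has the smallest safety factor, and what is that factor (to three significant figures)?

stainless steel, n = 0.656

Converting E to GPa, α to ×10⁻⁶/K, σ_y to MPa, then σ and n for each:
  GFRP laminate: E = 24.10, α = 17.1, σ_y = 222.0 → σ = 80.8 MPa, n = 2.75
  commercially pure titanium: E = 103.0, α = 8.65, σ_y = 366.0 → σ = 175 MPa, n = 2.10
  stainless steel: E = 204.5, α = 17.0, σ_y = 447.0 → σ = 681 MPa, n = 0.656
  silicon nitride: E = 319.8, α = 3.45, σ_y = 560.0 → σ = 216 MPa, n = 2.59
Stainless steel has the lowest safety factor, n = 0.656.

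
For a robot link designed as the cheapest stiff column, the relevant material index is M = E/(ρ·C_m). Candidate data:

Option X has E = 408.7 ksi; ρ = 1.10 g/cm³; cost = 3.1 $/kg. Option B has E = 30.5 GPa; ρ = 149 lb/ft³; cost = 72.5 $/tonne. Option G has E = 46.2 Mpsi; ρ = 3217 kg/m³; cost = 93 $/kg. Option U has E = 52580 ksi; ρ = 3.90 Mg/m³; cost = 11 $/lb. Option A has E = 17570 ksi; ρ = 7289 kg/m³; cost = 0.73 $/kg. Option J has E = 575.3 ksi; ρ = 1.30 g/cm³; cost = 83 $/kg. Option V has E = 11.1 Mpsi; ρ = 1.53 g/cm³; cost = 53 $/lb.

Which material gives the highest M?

Putting every candidate on a common basis:
  option X: E = 2.818 GPa, ρ = 1100 kg/m³, cost = 3.100 $/kg
  option B: E = 30.50 GPa, ρ = 2387 kg/m³, cost = 0.07250 $/kg
  option G: E = 318.5 GPa, ρ = 3217 kg/m³, cost = 93.00 $/kg
  option U: E = 362.5 GPa, ρ = 3900 kg/m³, cost = 24.25 $/kg
  option A: E = 121.1 GPa, ρ = 7289 kg/m³, cost = 0.7300 $/kg
  option J: E = 3.967 GPa, ρ = 1300 kg/m³, cost = 83.00 $/kg
  option V: E = 76.53 GPa, ρ = 1530 kg/m³, cost = 116.8 $/kg
  option B: M = 176 MN·m per $
  option A: M = 22.8 MN·m per $
  option U: M = 3.83 MN·m per $
  option G: M = 1.06 MN·m per $
  option X: M = 0.826 MN·m per $
  option V: M = 0.428 MN·m per $
  option J: M = 0.0368 MN·m per $
Option B ranks first.

option B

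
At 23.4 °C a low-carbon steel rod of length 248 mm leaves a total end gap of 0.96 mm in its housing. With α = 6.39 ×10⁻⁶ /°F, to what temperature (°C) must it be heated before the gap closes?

α = 6.39×10⁻⁶/°F × 9/5 = 11.5×10⁻⁶/K.
α·L₀·ΔT = 0.96 mm ⇒ ΔT = 0.96 / (11.5×10⁻⁶ × 248.0) = 336.5 K.
T = 23.4 + 336.5 = 359.9 °C.

360 °C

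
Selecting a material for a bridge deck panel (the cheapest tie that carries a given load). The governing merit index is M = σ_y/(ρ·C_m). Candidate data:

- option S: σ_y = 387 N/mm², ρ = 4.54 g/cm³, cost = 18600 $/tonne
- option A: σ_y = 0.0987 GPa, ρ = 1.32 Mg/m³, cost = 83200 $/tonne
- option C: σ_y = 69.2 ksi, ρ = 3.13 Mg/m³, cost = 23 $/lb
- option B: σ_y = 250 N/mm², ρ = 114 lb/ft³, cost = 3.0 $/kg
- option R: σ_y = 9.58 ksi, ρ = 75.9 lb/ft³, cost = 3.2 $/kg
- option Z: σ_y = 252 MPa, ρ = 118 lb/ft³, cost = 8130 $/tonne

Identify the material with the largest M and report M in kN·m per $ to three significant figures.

Putting every candidate on a common basis:
  option S: σ_y = 387.0 MPa, ρ = 4540 kg/m³, cost = 18.60 $/kg
  option A: σ_y = 98.70 MPa, ρ = 1320 kg/m³, cost = 83.20 $/kg
  option C: σ_y = 477.1 MPa, ρ = 3130 kg/m³, cost = 50.71 $/kg
  option B: σ_y = 250.0 MPa, ρ = 1826 kg/m³, cost = 3.000 $/kg
  option R: σ_y = 66.05 MPa, ρ = 1216 kg/m³, cost = 3.200 $/kg
  option Z: σ_y = 252.0 MPa, ρ = 1890 kg/m³, cost = 8.130 $/kg
  option B: M = 45.6 kN·m per $
  option R: M = 17.0 kN·m per $
  option Z: M = 16.4 kN·m per $
  option S: M = 4.58 kN·m per $
  option C: M = 3.01 kN·m per $
  option A: M = 0.899 kN·m per $
Highest index: option B.

option B, M = 45.6 kN·m per $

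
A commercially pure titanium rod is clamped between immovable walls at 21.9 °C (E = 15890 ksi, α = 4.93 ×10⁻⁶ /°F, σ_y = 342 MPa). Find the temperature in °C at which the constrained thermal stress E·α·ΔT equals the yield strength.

374 °C

E = 15890 ksi = 109.6 GPa.
α = 4.93×10⁻⁶/°F × 9/5 = 8.87×10⁻⁶/K.
E·α·ΔT = 342.0 MPa ⇒ ΔT = 342.0 / (109.6×10³ × 8.87×10⁻⁶) = 351.8 K.
T = 21.9 + 351.8 = 373.7 °C.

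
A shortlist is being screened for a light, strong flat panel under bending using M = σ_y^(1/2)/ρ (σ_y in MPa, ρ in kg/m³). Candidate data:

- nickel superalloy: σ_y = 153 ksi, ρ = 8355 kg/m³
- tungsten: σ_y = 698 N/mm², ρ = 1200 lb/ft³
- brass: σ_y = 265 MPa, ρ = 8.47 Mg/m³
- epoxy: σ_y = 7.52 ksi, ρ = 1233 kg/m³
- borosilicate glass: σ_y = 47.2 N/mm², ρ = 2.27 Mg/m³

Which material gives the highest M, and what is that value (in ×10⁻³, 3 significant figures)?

In SI units:
  nickel superalloy: σ_y = 1055 MPa, ρ = 8355 kg/m³
  tungsten: σ_y = 698.0 MPa, ρ = 19220 kg/m³
  brass: σ_y = 265.0 MPa, ρ = 8470 kg/m³
  epoxy: σ_y = 51.85 MPa, ρ = 1233 kg/m³
  borosilicate glass: σ_y = 47.20 MPa, ρ = 2270 kg/m³
  epoxy: M = 5.84×10⁻³
  nickel superalloy: M = 3.89×10⁻³
  borosilicate glass: M = 3.03×10⁻³
  brass: M = 1.92×10⁻³
  tungsten: M = 1.37×10⁻³
Highest index: epoxy.

epoxy, M = 5.84×10⁻³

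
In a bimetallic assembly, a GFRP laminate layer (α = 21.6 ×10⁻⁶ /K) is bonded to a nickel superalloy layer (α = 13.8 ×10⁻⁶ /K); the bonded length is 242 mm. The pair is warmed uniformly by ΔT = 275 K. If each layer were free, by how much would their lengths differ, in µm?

519 µm

Δα = |21.6 − 13.8|×10⁻⁶/K = 7.80×10⁻⁶/K.
ΔL_mismatch = Δα·L·ΔT = 7.80×10⁻⁶ × 242.0 mm × 275.0 K = 519 µm.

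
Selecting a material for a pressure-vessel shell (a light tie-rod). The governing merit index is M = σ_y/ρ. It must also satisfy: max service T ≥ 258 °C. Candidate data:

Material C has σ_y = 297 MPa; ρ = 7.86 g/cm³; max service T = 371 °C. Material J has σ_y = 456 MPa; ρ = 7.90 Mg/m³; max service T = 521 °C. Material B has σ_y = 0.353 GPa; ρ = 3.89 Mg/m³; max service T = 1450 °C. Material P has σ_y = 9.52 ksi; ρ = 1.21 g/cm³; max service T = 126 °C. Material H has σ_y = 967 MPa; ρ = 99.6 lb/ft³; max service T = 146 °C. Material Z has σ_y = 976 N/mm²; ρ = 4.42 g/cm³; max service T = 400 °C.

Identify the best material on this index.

material Z

Screen on constraints: max service T ≥ 258 °C. Survivors: material C, material J, material B, material Z.
Normalizing units and computing the index:
  material C: σ_y = 297.0 MPa, ρ = 7860 kg/m³
  material J: σ_y = 456.0 MPa, ρ = 7900 kg/m³
  material B: σ_y = 353.0 MPa, ρ = 3890 kg/m³
  material Z: σ_y = 976.0 MPa, ρ = 4420 kg/m³
  material Z: M = 221 kN·m/kg
  material B: M = 90.7 kN·m/kg
  material J: M = 57.7 kN·m/kg
  material C: M = 37.8 kN·m/kg
The maximum is for material Z.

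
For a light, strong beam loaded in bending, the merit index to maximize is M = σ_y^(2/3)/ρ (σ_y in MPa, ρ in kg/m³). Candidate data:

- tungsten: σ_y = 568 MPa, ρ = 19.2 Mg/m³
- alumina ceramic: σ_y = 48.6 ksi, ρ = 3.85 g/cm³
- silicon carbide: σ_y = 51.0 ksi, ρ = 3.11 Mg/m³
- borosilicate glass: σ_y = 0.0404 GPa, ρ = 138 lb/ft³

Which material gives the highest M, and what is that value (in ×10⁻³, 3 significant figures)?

silicon carbide, M = 16.0×10⁻³

Convert each candidate to consistent units, then evaluate M:
  tungsten: σ_y = 568.0 MPa, ρ = 19200 kg/m³
  alumina ceramic: σ_y = 335.1 MPa, ρ = 3850 kg/m³
  silicon carbide: σ_y = 351.6 MPa, ρ = 3110 kg/m³
  borosilicate glass: σ_y = 40.40 MPa, ρ = 2211 kg/m³
  silicon carbide: M = 16.0×10⁻³
  alumina ceramic: M = 12.5×10⁻³
  borosilicate glass: M = 5.33×10⁻³
  tungsten: M = 3.57×10⁻³
Silicon carbide ranks first.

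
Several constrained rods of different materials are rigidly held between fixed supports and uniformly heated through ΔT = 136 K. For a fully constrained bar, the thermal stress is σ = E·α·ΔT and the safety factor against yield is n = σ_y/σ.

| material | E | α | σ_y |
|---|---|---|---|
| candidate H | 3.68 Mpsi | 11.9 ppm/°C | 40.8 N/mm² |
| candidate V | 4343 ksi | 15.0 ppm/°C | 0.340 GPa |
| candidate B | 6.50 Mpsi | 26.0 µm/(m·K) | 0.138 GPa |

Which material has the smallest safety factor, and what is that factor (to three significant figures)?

Converting E to GPa, α to ×10⁻⁶/K, σ_y to MPa, then σ and n for each:
  candidate H: E = 25.37, α = 11.9, σ_y = 40.80 → σ = 41.1 MPa, n = 0.994
  candidate V: E = 29.94, α = 15.0, σ_y = 340.0 → σ = 61.1 MPa, n = 5.57
  candidate B: E = 44.82, α = 26.0, σ_y = 138.0 → σ = 158 MPa, n = 0.871
Smallest n: candidate B with n = 0.871.

candidate B, n = 0.871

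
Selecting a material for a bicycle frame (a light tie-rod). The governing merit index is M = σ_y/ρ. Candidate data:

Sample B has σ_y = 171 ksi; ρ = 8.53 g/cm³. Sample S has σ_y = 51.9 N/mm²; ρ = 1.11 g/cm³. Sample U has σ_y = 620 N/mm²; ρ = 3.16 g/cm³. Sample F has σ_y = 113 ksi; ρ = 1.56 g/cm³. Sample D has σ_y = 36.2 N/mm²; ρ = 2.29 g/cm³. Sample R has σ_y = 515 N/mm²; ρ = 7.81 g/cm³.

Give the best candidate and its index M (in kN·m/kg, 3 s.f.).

After converting to SI:
  sample B: σ_y = 1179 MPa, ρ = 8530 kg/m³
  sample S: σ_y = 51.90 MPa, ρ = 1110 kg/m³
  sample U: σ_y = 620.0 MPa, ρ = 3160 kg/m³
  sample F: σ_y = 779.1 MPa, ρ = 1560 kg/m³
  sample D: σ_y = 36.20 MPa, ρ = 2290 kg/m³
  sample R: σ_y = 515.0 MPa, ρ = 7810 kg/m³
  sample F: M = 499 kN·m/kg
  sample U: M = 196 kN·m/kg
  sample B: M = 138 kN·m/kg
  sample R: M = 65.9 kN·m/kg
  sample S: M = 46.8 kN·m/kg
  sample D: M = 15.8 kN·m/kg
The maximum is for sample F.

sample F, M = 499 kN·m/kg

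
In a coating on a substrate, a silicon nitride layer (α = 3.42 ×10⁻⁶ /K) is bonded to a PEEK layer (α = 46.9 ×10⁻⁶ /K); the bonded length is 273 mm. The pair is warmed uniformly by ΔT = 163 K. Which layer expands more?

α(silicon nitride) = 3.42×10⁻⁶/K vs α(PEEK) = 46.9×10⁻⁶/K.
Higher α expands more for the same ΔT: PEEK.

PEEK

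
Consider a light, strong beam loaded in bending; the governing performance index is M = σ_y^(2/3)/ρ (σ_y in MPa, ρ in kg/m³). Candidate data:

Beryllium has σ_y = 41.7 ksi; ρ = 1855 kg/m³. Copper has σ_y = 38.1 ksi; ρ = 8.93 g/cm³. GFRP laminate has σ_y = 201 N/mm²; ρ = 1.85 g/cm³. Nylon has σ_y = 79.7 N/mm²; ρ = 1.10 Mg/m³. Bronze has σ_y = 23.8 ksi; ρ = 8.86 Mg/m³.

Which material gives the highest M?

beryllium

In SI units:
  beryllium: σ_y = 287.5 MPa, ρ = 1855 kg/m³
  copper: σ_y = 262.7 MPa, ρ = 8930 kg/m³
  GFRP laminate: σ_y = 201.0 MPa, ρ = 1850 kg/m³
  nylon: σ_y = 79.70 MPa, ρ = 1100 kg/m³
  bronze: σ_y = 164.1 MPa, ρ = 8860 kg/m³
  beryllium: M = 23.5×10⁻³
  GFRP laminate: M = 18.5×10⁻³
  nylon: M = 16.8×10⁻³
  copper: M = 4.59×10⁻³
  bronze: M = 3.38×10⁻³
Highest index: beryllium.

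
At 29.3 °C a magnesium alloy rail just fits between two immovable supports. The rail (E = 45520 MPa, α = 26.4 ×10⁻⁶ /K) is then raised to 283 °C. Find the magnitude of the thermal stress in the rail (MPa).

305 MPa

E = 45520 MPa = 45.52 GPa.
ΔT = 253.7 K. Constrained thermal stress σ = E·α·ΔT = 45.52×10³ MPa × 26.4×10⁻⁶ × 253.7 = 305 MPa (compressive).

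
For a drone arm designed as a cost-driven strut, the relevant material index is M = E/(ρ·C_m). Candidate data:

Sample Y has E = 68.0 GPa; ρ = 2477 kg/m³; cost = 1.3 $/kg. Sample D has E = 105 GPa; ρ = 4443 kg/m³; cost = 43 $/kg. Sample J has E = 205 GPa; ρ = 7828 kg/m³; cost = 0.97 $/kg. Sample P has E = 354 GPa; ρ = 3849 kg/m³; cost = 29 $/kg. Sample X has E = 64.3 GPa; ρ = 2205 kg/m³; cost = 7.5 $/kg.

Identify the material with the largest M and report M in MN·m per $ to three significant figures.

sample J, M = 27.0 MN·m per $

Evaluate M for each candidate:
  sample J: M = 27.0 MN·m per $
  sample Y: M = 21.1 MN·m per $
  sample X: M = 3.89 MN·m per $
  sample P: M = 3.17 MN·m per $
  sample D: M = 0.550 MN·m per $
Sample J has the largest M.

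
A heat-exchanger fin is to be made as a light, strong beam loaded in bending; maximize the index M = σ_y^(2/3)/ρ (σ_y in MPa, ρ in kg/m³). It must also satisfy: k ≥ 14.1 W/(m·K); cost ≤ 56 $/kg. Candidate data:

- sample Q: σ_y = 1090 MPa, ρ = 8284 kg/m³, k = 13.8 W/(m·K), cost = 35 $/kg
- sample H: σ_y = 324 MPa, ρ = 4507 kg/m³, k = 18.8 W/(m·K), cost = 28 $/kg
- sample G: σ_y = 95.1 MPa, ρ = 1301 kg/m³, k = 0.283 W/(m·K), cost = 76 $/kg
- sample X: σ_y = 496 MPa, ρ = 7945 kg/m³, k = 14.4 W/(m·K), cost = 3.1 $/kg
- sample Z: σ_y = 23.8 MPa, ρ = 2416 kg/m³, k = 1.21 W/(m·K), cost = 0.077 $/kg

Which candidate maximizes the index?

sample H

Screen on constraints: k ≥ 14.1 W/(m·K); cost ≤ 56 $/kg. Survivors: sample H, sample X.
Evaluate M for each candidate:
  sample H: M = 10.5×10⁻³
  sample X: M = 7.89×10⁻³
Sample H has the largest M.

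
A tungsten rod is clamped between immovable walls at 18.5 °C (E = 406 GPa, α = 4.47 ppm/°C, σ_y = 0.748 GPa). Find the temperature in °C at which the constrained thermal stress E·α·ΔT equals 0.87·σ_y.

377 °C

σ_y = 0.748 GPa = 748.0 MPa.
E·α·ΔT = 650.8 MPa ⇒ ΔT = 650.8 / (406.0×10³ × 4.47×10⁻⁶) = 358.6 K.
T = 18.5 + 358.6 = 377.1 °C.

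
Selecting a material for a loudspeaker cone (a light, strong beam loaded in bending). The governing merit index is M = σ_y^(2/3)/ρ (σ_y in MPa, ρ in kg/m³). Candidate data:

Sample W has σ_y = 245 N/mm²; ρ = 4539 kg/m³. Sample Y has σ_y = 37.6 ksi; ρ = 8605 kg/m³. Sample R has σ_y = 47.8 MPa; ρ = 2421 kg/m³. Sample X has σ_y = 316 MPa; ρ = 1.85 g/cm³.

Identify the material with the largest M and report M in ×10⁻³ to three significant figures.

sample X, M = 25.1×10⁻³

After converting to SI:
  sample W: σ_y = 245.0 MPa, ρ = 4539 kg/m³
  sample Y: σ_y = 259.2 MPa, ρ = 8605 kg/m³
  sample R: σ_y = 47.80 MPa, ρ = 2421 kg/m³
  sample X: σ_y = 316.0 MPa, ρ = 1850 kg/m³
  sample X: M = 25.1×10⁻³
  sample W: M = 8.63×10⁻³
  sample R: M = 5.44×10⁻³
  sample Y: M = 4.72×10⁻³
Highest index: sample X.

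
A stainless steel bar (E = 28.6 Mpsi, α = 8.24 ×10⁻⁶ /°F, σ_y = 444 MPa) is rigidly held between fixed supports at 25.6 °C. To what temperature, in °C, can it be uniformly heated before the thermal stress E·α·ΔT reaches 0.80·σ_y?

147 °C

E = 28.6 Mpsi = 197.2 GPa.
α = 8.24×10⁻⁶/°F × 9/5 = 14.8×10⁻⁶/K.
E·α·ΔT = 355.2 MPa ⇒ ΔT = 355.2 / (197.2×10³ × 14.8×10⁻⁶) = 121.4 K.
T = 25.6 + 121.4 = 147.0 °C.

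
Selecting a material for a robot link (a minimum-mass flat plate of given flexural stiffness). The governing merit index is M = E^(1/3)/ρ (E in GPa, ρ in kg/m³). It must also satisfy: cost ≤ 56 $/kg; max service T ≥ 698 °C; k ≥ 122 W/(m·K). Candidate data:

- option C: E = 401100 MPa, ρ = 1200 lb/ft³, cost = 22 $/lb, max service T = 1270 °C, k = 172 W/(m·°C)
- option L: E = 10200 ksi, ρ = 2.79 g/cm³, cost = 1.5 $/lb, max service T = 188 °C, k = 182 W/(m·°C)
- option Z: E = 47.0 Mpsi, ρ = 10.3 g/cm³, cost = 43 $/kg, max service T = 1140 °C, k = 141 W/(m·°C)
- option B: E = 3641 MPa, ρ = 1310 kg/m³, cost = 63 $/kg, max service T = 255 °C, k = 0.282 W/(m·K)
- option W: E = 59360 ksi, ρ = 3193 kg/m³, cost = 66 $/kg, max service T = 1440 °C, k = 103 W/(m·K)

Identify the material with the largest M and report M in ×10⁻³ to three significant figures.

Screen on constraints: cost ≤ 56 $/kg; max service T ≥ 698 °C; k ≥ 122 W/(m·K). Survivors: option C, option Z.
Convert each candidate to consistent units, then evaluate M:
  option C: E = 401.1 GPa, ρ = 19220 kg/m³
  option Z: E = 324.1 GPa, ρ = 10300 kg/m³
  option Z: M = 0.667×10⁻³
  option C: M = 0.384×10⁻³
Highest index: option Z.

option Z, M = 0.667×10⁻³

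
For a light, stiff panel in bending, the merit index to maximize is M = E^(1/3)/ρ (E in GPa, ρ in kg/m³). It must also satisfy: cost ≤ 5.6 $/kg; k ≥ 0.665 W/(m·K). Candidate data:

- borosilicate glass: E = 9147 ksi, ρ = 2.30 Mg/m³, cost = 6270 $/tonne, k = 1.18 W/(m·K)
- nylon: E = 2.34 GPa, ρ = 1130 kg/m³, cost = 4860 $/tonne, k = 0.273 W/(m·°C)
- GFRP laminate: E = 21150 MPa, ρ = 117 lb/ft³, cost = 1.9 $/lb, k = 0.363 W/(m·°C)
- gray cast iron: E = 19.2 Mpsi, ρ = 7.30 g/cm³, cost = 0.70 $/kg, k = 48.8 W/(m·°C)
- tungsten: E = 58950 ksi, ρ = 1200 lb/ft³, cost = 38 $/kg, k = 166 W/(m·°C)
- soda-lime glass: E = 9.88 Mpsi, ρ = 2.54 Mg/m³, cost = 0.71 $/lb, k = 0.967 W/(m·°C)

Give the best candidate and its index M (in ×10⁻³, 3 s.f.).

soda-lime glass, M = 1.61×10⁻³

Screen on constraints: cost ≤ 5.6 $/kg; k ≥ 0.665 W/(m·K). Survivors: gray cast iron, soda-lime glass.
Convert each candidate to consistent units, then evaluate M:
  gray cast iron: E = 132.4 GPa, ρ = 7300 kg/m³
  soda-lime glass: E = 68.12 GPa, ρ = 2540 kg/m³
  soda-lime glass: M = 1.61×10⁻³
  gray cast iron: M = 0.698×10⁻³
Soda-lime glass has the largest M.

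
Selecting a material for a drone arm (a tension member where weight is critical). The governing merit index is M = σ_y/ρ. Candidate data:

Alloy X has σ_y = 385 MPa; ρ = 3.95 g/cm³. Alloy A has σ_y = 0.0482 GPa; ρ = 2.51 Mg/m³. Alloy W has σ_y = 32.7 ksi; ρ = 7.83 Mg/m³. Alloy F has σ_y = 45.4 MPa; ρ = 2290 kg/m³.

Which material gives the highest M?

alloy X

Putting every candidate on a common basis:
  alloy X: σ_y = 385.0 MPa, ρ = 3950 kg/m³
  alloy A: σ_y = 48.20 MPa, ρ = 2510 kg/m³
  alloy W: σ_y = 225.5 MPa, ρ = 7830 kg/m³
  alloy F: σ_y = 45.40 MPa, ρ = 2290 kg/m³
  alloy X: M = 97.5 kN·m/kg
  alloy W: M = 28.8 kN·m/kg
  alloy F: M = 19.8 kN·m/kg
  alloy A: M = 19.2 kN·m/kg
The maximum is for alloy X.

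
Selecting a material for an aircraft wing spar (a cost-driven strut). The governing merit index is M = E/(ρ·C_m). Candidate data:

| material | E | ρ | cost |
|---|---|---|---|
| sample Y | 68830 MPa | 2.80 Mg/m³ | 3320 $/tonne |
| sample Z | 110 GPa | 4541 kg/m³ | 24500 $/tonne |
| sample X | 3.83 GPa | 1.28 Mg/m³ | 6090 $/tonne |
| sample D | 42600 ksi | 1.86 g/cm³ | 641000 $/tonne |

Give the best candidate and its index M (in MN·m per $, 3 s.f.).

In SI units:
  sample Y: E = 68.83 GPa, ρ = 2800 kg/m³, cost = 3.320 $/kg
  sample Z: E = 110.0 GPa, ρ = 4541 kg/m³, cost = 24.50 $/kg
  sample X: E = 3.830 GPa, ρ = 1280 kg/m³, cost = 6.090 $/kg
  sample D: E = 293.7 GPa, ρ = 1860 kg/m³, cost = 641.0 $/kg
  sample Y: M = 7.40 MN·m per $
  sample Z: M = 0.989 MN·m per $
  sample X: M = 0.491 MN·m per $
  sample D: M = 0.246 MN·m per $
Sample Y ranks first.

sample Y, M = 7.40 MN·m per $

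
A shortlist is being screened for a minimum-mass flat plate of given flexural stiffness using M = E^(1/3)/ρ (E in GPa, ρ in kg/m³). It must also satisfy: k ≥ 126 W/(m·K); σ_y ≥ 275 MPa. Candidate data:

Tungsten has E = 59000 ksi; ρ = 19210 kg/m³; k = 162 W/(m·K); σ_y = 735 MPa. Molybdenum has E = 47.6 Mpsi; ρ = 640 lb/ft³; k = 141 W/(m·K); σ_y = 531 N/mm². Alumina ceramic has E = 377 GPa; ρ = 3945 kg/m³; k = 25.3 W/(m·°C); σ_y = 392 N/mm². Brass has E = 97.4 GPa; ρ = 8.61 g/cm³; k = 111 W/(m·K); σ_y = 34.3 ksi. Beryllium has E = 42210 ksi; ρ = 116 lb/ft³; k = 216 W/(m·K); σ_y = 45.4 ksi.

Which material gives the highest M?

Screen on constraints: k ≥ 126 W/(m·K); σ_y ≥ 275 MPa. Survivors: tungsten, molybdenum, beryllium.
After converting to SI:
  tungsten: E = 406.8 GPa, ρ = 19210 kg/m³
  molybdenum: E = 328.2 GPa, ρ = 10250 kg/m³
  beryllium: E = 291.0 GPa, ρ = 1858 kg/m³
  beryllium: M = 3.57×10⁻³
  molybdenum: M = 0.673×10⁻³
  tungsten: M = 0.386×10⁻³
The maximum is for beryllium.

beryllium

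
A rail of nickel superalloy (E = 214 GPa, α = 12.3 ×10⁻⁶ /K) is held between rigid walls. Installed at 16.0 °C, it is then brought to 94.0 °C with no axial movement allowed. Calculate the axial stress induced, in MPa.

205 MPa

ΔT = 78.00 K. Constrained thermal stress σ = E·α·ΔT = 214.0×10³ MPa × 12.3×10⁻⁶ × 78.00 = 205 MPa (compressive).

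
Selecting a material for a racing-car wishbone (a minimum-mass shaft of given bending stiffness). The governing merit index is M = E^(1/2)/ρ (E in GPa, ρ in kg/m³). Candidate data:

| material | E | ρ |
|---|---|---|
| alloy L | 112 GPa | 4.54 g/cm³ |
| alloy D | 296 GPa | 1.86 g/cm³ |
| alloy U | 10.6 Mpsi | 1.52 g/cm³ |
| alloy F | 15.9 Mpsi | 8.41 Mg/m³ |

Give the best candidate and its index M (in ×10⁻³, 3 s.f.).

Normalizing units and computing the index:
  alloy L: E = 112.0 GPa, ρ = 4540 kg/m³
  alloy D: E = 296.0 GPa, ρ = 1860 kg/m³
  alloy U: E = 73.08 GPa, ρ = 1520 kg/m³
  alloy F: E = 109.6 GPa, ρ = 8410 kg/m³
  alloy D: M = 9.25×10⁻³
  alloy U: M = 5.62×10⁻³
  alloy L: M = 2.33×10⁻³
  alloy F: M = 1.24×10⁻³
Highest index: alloy D.

alloy D, M = 9.25×10⁻³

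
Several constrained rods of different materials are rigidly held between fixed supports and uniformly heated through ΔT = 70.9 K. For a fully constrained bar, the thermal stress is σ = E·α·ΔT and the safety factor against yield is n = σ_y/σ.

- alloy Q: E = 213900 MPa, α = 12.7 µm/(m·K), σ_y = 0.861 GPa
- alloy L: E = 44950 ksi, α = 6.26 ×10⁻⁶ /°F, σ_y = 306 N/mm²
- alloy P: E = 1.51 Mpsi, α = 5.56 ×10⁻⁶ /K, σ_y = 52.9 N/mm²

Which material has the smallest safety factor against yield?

With everything in SI (GPa, ×10⁻⁶/K, MPa):
  alloy Q: E = 213.9, α = 12.7, σ_y = 861.0 → σ = 193 MPa, n = 4.47
  alloy L: E = 309.9, α = 11.3, σ_y = 306.0 → σ = 248 MPa, n = 1.24
  alloy P: E = 10.41, α = 5.56, σ_y = 52.90 → σ = 4.10 MPa, n = 12.9
Alloy L has the lowest safety factor, n = 1.24.

alloy L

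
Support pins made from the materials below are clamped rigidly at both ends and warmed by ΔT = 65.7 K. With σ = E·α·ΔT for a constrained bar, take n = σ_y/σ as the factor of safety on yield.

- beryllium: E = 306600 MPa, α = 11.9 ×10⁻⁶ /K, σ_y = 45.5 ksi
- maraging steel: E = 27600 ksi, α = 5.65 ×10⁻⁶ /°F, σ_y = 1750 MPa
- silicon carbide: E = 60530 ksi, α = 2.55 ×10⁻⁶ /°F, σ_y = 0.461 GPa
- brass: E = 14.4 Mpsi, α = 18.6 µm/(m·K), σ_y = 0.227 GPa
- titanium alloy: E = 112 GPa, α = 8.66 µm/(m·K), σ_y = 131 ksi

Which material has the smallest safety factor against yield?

beryllium

Per material, after unit conversion:
  beryllium: E = 306.6, α = 11.9, σ_y = 313.7 → σ = 240 MPa, n = 1.31
  maraging steel: E = 190.3, α = 10.2, σ_y = 1750 → σ = 127 MPa, n = 13.8
  silicon carbide: E = 417.3, α = 4.59, σ_y = 461.0 → σ = 126 MPa, n = 3.66
  brass: E = 99.28, α = 18.6, σ_y = 227.0 → σ = 121 MPa, n = 1.87
  titanium alloy: E = 112.0, α = 8.66, σ_y = 903.2 → σ = 63.7 MPa, n = 14.2
The minimum is beryllium at n = 1.31.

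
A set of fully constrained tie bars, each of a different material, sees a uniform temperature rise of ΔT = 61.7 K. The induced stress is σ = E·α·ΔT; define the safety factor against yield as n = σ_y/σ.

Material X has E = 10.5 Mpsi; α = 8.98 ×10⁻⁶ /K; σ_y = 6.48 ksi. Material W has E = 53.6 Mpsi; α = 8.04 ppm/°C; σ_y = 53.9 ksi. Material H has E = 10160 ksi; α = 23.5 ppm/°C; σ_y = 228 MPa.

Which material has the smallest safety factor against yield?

Per material, after unit conversion:
  material X: E = 72.39, α = 8.98, σ_y = 44.68 → σ = 40.1 MPa, n = 1.11
  material W: E = 369.6, α = 8.04, σ_y = 371.6 → σ = 183 MPa, n = 2.03
  material H: E = 70.05, α = 23.5, σ_y = 228.0 → σ = 102 MPa, n = 2.24
Material X has the lowest safety factor, n = 1.11.

material X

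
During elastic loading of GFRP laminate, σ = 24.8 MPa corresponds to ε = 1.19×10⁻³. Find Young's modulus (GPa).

E = σ/ε = 24.8 MPa / 1.19×10⁻³ = 20840 MPa = 20.8 GPa.

20.8 GPa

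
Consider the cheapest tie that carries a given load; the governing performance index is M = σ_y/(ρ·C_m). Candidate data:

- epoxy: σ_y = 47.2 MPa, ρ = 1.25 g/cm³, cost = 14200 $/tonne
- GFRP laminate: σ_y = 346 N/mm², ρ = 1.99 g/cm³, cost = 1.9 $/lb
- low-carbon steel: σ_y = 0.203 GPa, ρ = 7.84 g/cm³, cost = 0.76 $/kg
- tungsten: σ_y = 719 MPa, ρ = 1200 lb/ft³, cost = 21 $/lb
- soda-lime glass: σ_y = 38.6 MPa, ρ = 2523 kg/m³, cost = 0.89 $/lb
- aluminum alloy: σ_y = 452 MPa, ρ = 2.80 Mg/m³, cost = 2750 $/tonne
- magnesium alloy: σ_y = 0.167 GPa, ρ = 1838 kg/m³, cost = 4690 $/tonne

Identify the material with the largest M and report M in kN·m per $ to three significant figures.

aluminum alloy, M = 58.7 kN·m per $

After converting to SI:
  epoxy: σ_y = 47.20 MPa, ρ = 1250 kg/m³, cost = 14.20 $/kg
  GFRP laminate: σ_y = 346.0 MPa, ρ = 1990 kg/m³, cost = 4.189 $/kg
  low-carbon steel: σ_y = 203.0 MPa, ρ = 7840 kg/m³, cost = 0.7600 $/kg
  tungsten: σ_y = 719.0 MPa, ρ = 19220 kg/m³, cost = 46.30 $/kg
  soda-lime glass: σ_y = 38.60 MPa, ρ = 2523 kg/m³, cost = 1.962 $/kg
  aluminum alloy: σ_y = 452.0 MPa, ρ = 2800 kg/m³, cost = 2.750 $/kg
  magnesium alloy: σ_y = 167.0 MPa, ρ = 1838 kg/m³, cost = 4.690 $/kg
  aluminum alloy: M = 58.7 kN·m per $
  GFRP laminate: M = 41.5 kN·m per $
  low-carbon steel: M = 34.1 kN·m per $
  magnesium alloy: M = 19.4 kN·m per $
  soda-lime glass: M = 7.80 kN·m per $
  epoxy: M = 2.66 kN·m per $
  tungsten: M = 0.808 kN·m per $
Aluminum alloy has the largest M.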